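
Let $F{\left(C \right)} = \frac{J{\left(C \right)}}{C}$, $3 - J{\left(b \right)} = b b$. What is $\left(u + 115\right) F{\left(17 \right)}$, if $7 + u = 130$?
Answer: $-4004$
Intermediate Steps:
$u = 123$ ($u = -7 + 130 = 123$)
$J{\left(b \right)} = 3 - b^{2}$ ($J{\left(b \right)} = 3 - b b = 3 - b^{2}$)
$F{\left(C \right)} = \frac{3 - C^{2}}{C}$
$\left(u + 115\right) F{\left(17 \right)} = \left(123 + 115\right) \left(\left(-1\right) 17 + \frac{3}{17}\right) = 238 \left(-17 + 3 \cdot \frac{1}{17}\right) = 238 \left(-17 + \frac{3}{17}\right) = 238 \left(- \frac{286}{17}\right) = -4004$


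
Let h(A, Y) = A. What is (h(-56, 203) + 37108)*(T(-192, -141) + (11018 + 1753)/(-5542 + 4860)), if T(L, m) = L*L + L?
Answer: 42100390578/31 ≈ 1.3581e+9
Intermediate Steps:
T(L, m) = L + L² (T(L, m) = L² + L = L + L²)
(h(-56, 203) + 37108)*(T(-192, -141) + (11018 + 1753)/(-5542 + 4860)) = (-56 + 37108)*(-192*(1 - 192) + (11018 + 1753)/(-5542 + 4860)) = 37052*(-192*(-191) + 12771/(-682)) = 37052*(36672 + 12771*(-1/682)) = 37052*(36672 - 1161/62) = 37052*(2272503/62) = 42100390578/31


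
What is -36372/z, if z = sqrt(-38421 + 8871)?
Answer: 6062*I*sqrt(1182)/985 ≈ 211.59*I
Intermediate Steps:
z = 5*I*sqrt(1182) (z = sqrt(-29550) = 5*I*sqrt(1182) ≈ 171.9*I)
-36372/z = -36372*(-I*sqrt(1182)/5910) = -(-6062)*I*sqrt(1182)/985 = 6062*I*sqrt(1182)/985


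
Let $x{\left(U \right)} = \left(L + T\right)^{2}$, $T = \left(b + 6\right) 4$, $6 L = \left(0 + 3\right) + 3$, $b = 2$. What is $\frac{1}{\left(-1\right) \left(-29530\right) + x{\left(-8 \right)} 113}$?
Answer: $\frac{1}{152587} \approx 6.5536 \cdot 10^{-6}$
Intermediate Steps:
$L = 1$ ($L = \frac{\left(0 + 3\right) + 3}{6} = \frac{3 + 3}{6} = \frac{1}{6} \cdot 6 = 1$)
$T = 32$ ($T = \left(2 + 6\right) 4 = 8 \cdot 4 = 32$)
$x{\left(U \right)} = 1089$ ($x{\left(U \right)} = \left(1 + 32\right)^{2} = 33^{2} = 1089$)
$\frac{1}{\left(-1\right) \left(-29530\right) + x{\left(-8 \right)} 113} = \frac{1}{\left(-1\right) \left(-29530\right) + 1089 \cdot 113} = \frac{1}{29530 + 123057} = \frac{1}{152587}$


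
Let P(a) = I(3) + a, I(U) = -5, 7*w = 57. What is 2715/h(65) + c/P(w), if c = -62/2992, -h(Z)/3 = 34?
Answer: -876257/32912 ≈ -26.624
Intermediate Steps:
h(Z) = -102 (h(Z) = -3*34 = -102)
w = 57/7 (w = (⅐)*57 = 57/7 ≈ 8.1429)
c = -31/1496 (c = -62*1/2992 = -31/1496 ≈ -0.020722)
P(a) = -5 + a
2715/h(65) + c/P(w) = 2715/(-102) - 31/(1496*(-5 + 57/7)) = 2715*(-1/102) - 31/(1496*22/7) = -905/34 - 31/1496*7/22 = -905/34 - 217/32912 = -876257/32912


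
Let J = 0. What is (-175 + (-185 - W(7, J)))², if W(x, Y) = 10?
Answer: 136900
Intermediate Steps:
(-175 + (-185 - W(7, J)))² = (-175 + (-185 - 1*10))² = (-175 + (-185 - 10))² = (-175 - 195)² = (-370)² = 136900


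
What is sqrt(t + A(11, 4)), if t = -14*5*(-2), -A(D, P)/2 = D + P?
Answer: sqrt(110) ≈ 10.488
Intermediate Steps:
A(D, P) = -2*D - 2*P (A(D, P) = -2*(D + P) = -2*D - 2*P)
t = 140 (t = -70*(-2) = 140)
sqrt(t + A(11, 4)) = sqrt(140 + (-2*11 - 2*4)) = sqrt(140 + (-22 - 8)) = sqrt(140 - 30) = sqrt(110)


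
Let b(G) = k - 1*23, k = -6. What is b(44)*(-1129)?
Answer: 32741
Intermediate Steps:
b(G) = -29 (b(G) = -6 - 1*23 = -6 - 23 = -29)
b(44)*(-1129) = -29*(-1129) = 32741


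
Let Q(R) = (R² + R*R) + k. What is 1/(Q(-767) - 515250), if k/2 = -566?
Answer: 1/660196 ≈ 1.5147e-6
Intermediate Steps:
k = -1132 (k = 2*(-566) = -1132)
Q(R) = -1132 + 2*R² (Q(R) = (R² + R*R) - 1132 = (R² + R²) - 1132 = 2*R² - 1132 = -1132 + 2*R²)
1/(Q(-767) - 515250) = 1/((-1132 + 2*(-767)²) - 515250) = 1/((-1132 + 2*588289) - 515250) = 1/((-1132 + 1176578) - 515250) = 1/(1175446 - 515250) = 1/660196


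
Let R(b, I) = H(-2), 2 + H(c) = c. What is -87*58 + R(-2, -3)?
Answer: -5050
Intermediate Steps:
H(c) = -2 + c
R(b, I) = -4 (R(b, I) = -2 - 2 = -4)
-87*58 + R(-2, -3) = -87*58 - 4 = -5046 - 4 = -5050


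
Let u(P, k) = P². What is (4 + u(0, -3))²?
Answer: 16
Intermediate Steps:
(4 + u(0, -3))² = (4 + 0²)² = (4 + 0)² = 4² = 16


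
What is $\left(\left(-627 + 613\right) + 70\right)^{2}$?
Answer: $3136$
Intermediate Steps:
$\left(\left(-627 + 613\right) + 70\right)^{2} = \left(-14 + 70\right)^{2} = 56^{2} = 3136$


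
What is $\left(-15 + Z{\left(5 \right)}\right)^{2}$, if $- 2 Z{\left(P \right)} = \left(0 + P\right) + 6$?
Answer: $\frac{1681}{4} \approx 420.25$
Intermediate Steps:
$Z{\left(P \right)} = -3 - \frac{P}{2}$ ($Z{\left(P \right)} = - \frac{\left(0 + P\right) + 6}{2} = - \frac{P + 6}{2} = - \frac{6 + P}{2} = -3 - \frac{P}{2}$)
$\left(-15 + Z{\left(5 \right)}\right)^{2} = \left(-15 - \frac{11}{2}\right)^{2} = \left(- \frac{41}{2}\right)^{2} = \frac{1681}{4}$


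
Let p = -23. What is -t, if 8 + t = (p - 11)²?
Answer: -1148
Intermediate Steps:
t = 1148 (t = -8 + (-23 - 11)² = -8 + (-34)² = -8 + 1156 = 1148)
-t = -1*1148 = -1148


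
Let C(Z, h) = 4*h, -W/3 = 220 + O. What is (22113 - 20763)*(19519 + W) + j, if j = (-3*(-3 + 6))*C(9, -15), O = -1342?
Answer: 30895290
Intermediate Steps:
W = 3366 (W = -3*(220 - 1342) = -3*(-1122) = 3366)
j = 540 (j = (-3*(-3 + 6))*(4*(-15)) = -3*3*(-60) = -9*(-60) = 540)
(22113 - 20763)*(19519 + W) + j = (22113 - 20763)*(19519 + 3366) + 540 = 1350*22885 + 540 = 30894750 + 540 = 30895290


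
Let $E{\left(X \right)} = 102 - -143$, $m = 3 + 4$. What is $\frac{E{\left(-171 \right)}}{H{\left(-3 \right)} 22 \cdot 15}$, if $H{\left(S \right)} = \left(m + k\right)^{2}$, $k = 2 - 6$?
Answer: $\frac{49}{594} \approx 0.082492$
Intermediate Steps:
$k = -4$ ($k = 2 - 6 = -4$)
$m = 7$
$E{\left(X \right)} = 245$ ($E{\left(X \right)} = 102 + 143 = 245$)
$H{\left(S \right)} = 9$ ($H{\left(S \right)} = \left(7 - 4\right)^{2} = 3^{2} = 9$)
$\frac{E{\left(-171 \right)}}{H{\left(-3 \right)} 22 \cdot 15} = \frac{245}{9 \cdot 22 \cdot 15} = \frac{245}{198 \cdot 15} = \frac{245}{2970} = 245 \cdot \frac{1}{2970} = \frac{49}{594}$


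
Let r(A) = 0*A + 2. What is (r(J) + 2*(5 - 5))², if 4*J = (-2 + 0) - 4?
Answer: 4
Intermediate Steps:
J = -3/2 (J = ((-2 + 0) - 4)/4 = (-2 - 4)/4 = (¼)*(-6) = -3/2 ≈ -1.5000)
r(A) = 2 (r(A) = 0 + 2 = 2)
(r(J) + 2*(5 - 5))² = (2 + 2*(5 - 5))² = (2 + 2*0)² = (2 + 0)² = 2² = 4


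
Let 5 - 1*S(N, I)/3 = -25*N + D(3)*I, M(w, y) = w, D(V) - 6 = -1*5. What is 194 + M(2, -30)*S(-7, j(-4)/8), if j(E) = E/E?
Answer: -3307/4 ≈ -826.75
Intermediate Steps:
D(V) = 1 (D(V) = 6 - 1*5 = 6 - 5 = 1)
j(E) = 1
S(N, I) = 15 - 3*I + 75*N (S(N, I) = 15 - 3*(-25*N + 1*I) = 15 - 3*(-25*N + I) = 15 - 3*(I - 25*N) = 15 + (-3*I + 75*N) = 15 - 3*I + 75*N)
194 + M(2, -30)*S(-7, j(-4)/8) = 194 + 2*(15 - 3/8 + 75*(-7)) = 194 + 2*(15 - 3/8 - 525) = 194 + 2*(-4083/8) = 194 - 4083/4 = -3307/4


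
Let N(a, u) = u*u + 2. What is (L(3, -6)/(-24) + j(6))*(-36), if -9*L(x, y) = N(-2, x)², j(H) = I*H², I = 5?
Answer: -39001/6 ≈ -6500.2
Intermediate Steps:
N(a, u) = 2 + u² (N(a, u) = u² + 2 = 2 + u²)
j(H) = 5*H²
L(x, y) = -(2 + x²)²/9
(L(3, -6)/(-24) + j(6))*(-36) = (-(2 + 3²)²/9/(-24) + 5*6²)*(-36) = (-(2 + 9)²/9*(-1/24) + 5*36)*(-36) = (-⅑*11²*(-1/24) + 180)*(-36) = (-⅑*121*(-1/24) + 180)*(-36) = (-121/9*(-1/24) + 180)*(-36) = (121/216 + 180)*(-36) = (39001/216)*(-36) = -39001/6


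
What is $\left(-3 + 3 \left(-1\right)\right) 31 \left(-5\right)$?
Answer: $930$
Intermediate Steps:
$\left(-3 + 3 \left(-1\right)\right) 31 \left(-5\right) = \left(-3 - 3\right) 31 \left(-5\right) = \left(-6\right) 31 \left(-5\right) = \left(-186\right) \left(-5\right) = 930$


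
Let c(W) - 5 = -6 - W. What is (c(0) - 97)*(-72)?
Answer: 7056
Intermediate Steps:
c(W) = -1 - W (c(W) = 5 + (-6 - W) = -1 - W)
(c(0) - 97)*(-72) = ((-1 - 1*0) - 97)*(-72) = ((-1 + 0) - 97)*(-72) = (-1 - 97)*(-72) = -98*(-72) = 7056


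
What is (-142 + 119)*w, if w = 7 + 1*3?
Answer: -230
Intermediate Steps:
w = 10 (w = 7 + 3 = 10)
(-142 + 119)*w = (-142 + 119)*10 = -23*10 = -230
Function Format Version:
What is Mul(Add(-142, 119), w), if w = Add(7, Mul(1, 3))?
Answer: -230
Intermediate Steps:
w = 10 (w = Add(7, 3) = 10)
Mul(Add(-142, 119), w) = Mul(Add(-142, 119), 10) = Mul(-23, 10) = -230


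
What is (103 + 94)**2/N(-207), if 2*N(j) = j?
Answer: -77618/207 ≈ -374.97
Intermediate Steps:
N(j) = j/2
(103 + 94)**2/N(-207) = (103 + 94)**2/(((1/2)*(-207))) = 197**2/(-207/2) = 38809*(-2/207) = -77618/207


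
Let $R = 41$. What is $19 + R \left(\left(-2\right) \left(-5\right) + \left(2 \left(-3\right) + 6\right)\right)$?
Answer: $429$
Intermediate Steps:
$19 + R \left(\left(-2\right) \left(-5\right) + \left(2 \left(-3\right) + 6\right)\right) = 19 + 41 \left(\left(-2\right) \left(-5\right) + \left(2 \left(-3\right) + 6\right)\right) = 19 + 41 \left(10 + \left(-6 + 6\right)\right) = 19 + 41 \left(10 + 0\right) = 19 + 41 \cdot 10 = 19 + 410 = 429$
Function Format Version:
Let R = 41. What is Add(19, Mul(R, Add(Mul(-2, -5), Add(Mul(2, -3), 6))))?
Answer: 429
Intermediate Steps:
Add(19, Mul(R, Add(Mul(-2, -5), Add(Mul(2, -3), 6)))) = Add(19, Mul(41, Add(Mul(-2, -5), Add(Mul(2, -3), 6)))) = Add(19, Mul(41, Add(10, Add(-6, 6)))) = Add(19, Mul(41, Add(10, 0))) = Add(19, Mul(41, 10)) = Add(19, 410) = 429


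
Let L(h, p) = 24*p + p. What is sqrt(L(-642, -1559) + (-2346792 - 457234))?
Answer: 3*I*sqrt(315889) ≈ 1686.1*I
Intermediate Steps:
L(h, p) = 25*p
sqrt(L(-642, -1559) + (-2346792 - 457234)) = sqrt(25*(-1559) + (-2346792 - 457234)) = sqrt(-38975 - 2804026) = sqrt(-2843001) = 3*I*sqrt(315889)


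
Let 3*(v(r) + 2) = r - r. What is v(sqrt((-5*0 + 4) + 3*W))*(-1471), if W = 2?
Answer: 2942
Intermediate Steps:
v(r) = -2 (v(r) = -2 + (r - r)/3 = -2 + (1/3)*0 = -2 + 0 = -2)
v(sqrt((-5*0 + 4) + 3*W))*(-1471) = -2*(-1471) = 2942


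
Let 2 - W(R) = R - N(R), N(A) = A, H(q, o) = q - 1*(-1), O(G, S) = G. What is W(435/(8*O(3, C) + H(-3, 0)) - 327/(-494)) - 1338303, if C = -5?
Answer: -1338301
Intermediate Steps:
H(q, o) = 1 + q (H(q, o) = q + 1 = 1 + q)
W(R) = 2 (W(R) = 2 - (R - R) = 2 - 1*0 = 2 + 0 = 2)
W(435/(8*O(3, C) + H(-3, 0)) - 327/(-494)) - 1338303 = 2 - 1338303 = -1338301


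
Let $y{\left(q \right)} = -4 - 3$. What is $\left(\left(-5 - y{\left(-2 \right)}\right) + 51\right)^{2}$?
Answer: $2809$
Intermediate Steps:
$y{\left(q \right)} = -7$ ($y{\left(q \right)} = -4 - 3 = -7$)
$\left(\left(-5 - y{\left(-2 \right)}\right) + 51\right)^{2} = \left(\left(-5 - -7\right) + 51\right)^{2} = \left(\left(-5 + 7\right) + 51\right)^{2} = \left(2 + 51\right)^{2} = 53^{2} = 2809$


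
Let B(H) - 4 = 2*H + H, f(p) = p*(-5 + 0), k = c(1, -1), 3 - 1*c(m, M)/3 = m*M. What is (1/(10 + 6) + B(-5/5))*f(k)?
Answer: -255/4 ≈ -63.750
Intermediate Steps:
c(m, M) = 9 - 3*M*m (c(m, M) = 9 - 3*m*M = 9 - 3*M*m)
k = 12 (k = 9 - 3*(-1)*1 = 9 + 3 = 12)
f(p) = -5*p (f(p) = p*(-5) = -5*p)
B(H) = 4 + 3*H (B(H) = 4 + (2*H + H) = 4 + 3*H)
(1/(10 + 6) + B(-5/5))*f(k) = (1/(10 + 6) + (4 + 3*(-5/5)))*(-5*12) = (1/16 + (4 + 3*(-5*⅕)))*(-60) = (1/16 + (4 + 3*(-1)))*(-60) = (1/16 + (4 - 3))*(-60) = (1/16 + 1)*(-60) = (17/16)*(-60) = -255/4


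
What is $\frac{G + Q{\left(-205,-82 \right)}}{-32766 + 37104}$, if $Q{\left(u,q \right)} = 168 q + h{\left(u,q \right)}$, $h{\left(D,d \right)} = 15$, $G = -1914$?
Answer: $- \frac{5225}{1446} \approx -3.6134$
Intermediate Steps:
$Q{\left(u,q \right)} = 15 + 168 q$ ($Q{\left(u,q \right)} = 168 q + 15 = 15 + 168 q$)
$\frac{G + Q{\left(-205,-82 \right)}}{-32766 + 37104} = \frac{-1914 + \left(15 + 168 \left(-82\right)\right)}{-32766 + 37104} = \frac{-1914 + \left(15 - 13776\right)}{4338} = \left(-1914 - 13761\right) \frac{1}{4338} = \left(-15675\right) \frac{1}{4338} = - \frac{5225}{1446}$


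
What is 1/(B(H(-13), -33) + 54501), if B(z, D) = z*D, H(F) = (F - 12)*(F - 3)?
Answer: 1/41301 ≈ 2.4212e-5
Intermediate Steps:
H(F) = (-12 + F)*(-3 + F)
B(z, D) = D*z
1/(B(H(-13), -33) + 54501) = 1/(-33*(36 + (-13)² - 15*(-13)) + 54501) = 1/(-33*(36 + 169 + 195) + 54501) = 1/(-33*400 + 54501) = 1/(-13200 + 54501) = 1/41301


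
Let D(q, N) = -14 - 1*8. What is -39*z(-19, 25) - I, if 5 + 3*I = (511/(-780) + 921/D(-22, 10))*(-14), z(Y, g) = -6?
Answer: 479353/12870 ≈ 37.246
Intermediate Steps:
D(q, N) = -22 (D(q, N) = -14 - 8 = -22)
I = 2532227/12870 (I = -5/3 + ((511/(-780) + 921/(-22))*(-14))/3 = -5/3 + ((511*(-1/780) + 921*(-1/22))*(-14))/3 = -5/3 + ((-511/780 - 921/22)*(-14))/3 = -5/3 + (-364811/8580*(-14))/3 = -5/3 + (1/3)*(2553677/4290) = -5/3 + 2553677/12870 = 2532227/12870 ≈ 196.75)
-39*z(-19, 25) - I = -39*(-6) - 1*2532227/12870 = 234 - 2532227/12870 = 479353/12870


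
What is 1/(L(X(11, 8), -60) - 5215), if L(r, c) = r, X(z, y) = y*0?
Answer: -1/5215 ≈ -0.00019175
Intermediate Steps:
X(z, y) = 0
1/(L(X(11, 8), -60) - 5215) = 1/(0 - 5215) = 1/(-5215) = -1/5215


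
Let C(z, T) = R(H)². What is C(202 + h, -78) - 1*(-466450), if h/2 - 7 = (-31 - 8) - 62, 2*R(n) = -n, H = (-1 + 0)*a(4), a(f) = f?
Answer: 466454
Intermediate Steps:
H = -4 (H = (-1 + 0)*4 = -1*4 = -4)
R(n) = -n/2 (R(n) = (-n)/2 = -n/2)
h = -188 (h = 14 + 2*((-31 - 8) - 62) = 14 + 2*(-39 - 62) = 14 + 2*(-101) = 14 - 202 = -188)
C(z, T) = 4 (C(z, T) = (-½*(-4))² = 2² = 4)
C(202 + h, -78) - 1*(-466450) = 4 - 1*(-466450) = 4 + 466450 = 466454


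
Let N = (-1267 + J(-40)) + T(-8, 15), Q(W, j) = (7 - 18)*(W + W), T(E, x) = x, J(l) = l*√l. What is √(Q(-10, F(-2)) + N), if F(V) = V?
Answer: 2*√(-258 - 20*I*√10) ≈ 3.9087 - 32.362*I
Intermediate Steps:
J(l) = l^(3/2)
Q(W, j) = -22*W
N = -1252 - 80*I*√10 (N = (-1267 + (-40)^(3/2)) + 15 = (-1267 - 80*I*√10) + 15 = -1252 - 80*I*√10 ≈ -1252.0 - 252.98*I)
√(Q(-10, F(-2)) + N) = √(-22*(-10) + (-1252 - 80*I*√10)) = √(220 + (-1252 - 80*I*√10)) = √(-1032 - 80*I*√10)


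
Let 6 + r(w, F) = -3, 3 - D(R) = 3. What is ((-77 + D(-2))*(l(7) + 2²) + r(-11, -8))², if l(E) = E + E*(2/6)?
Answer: 9653449/9 ≈ 1.0726e+6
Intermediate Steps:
D(R) = 0 (D(R) = 3 - 1*3 = 3 - 3 = 0)
r(w, F) = -9 (r(w, F) = -6 - 3 = -9)
l(E) = 4*E/3 (l(E) = E + E*(2*(⅙)) = E + E*(⅓) = E + E/3 = 4*E/3)
((-77 + D(-2))*(l(7) + 2²) + r(-11, -8))² = ((-77 + 0)*((4/3)*7 + 2²) - 9)² = (-77*(28/3 + 4) - 9)² = (-77*40/3 - 9)² = (-3080/3 - 9)² = (-3107/3)² = 9653449/9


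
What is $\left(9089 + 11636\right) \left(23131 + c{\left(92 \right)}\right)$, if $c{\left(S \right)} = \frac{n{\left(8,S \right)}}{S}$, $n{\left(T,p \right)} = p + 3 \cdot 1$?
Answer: $\frac{44105846575}{92} \approx 4.7941 \cdot 10^{8}$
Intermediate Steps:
$n{\left(T,p \right)} = 3 + p$ ($n{\left(T,p \right)} = p + 3 = 3 + p$)
$c{\left(S \right)} = \frac{3 + S}{S}$
$\left(9089 + 11636\right) \left(23131 + c{\left(92 \right)}\right) = \left(9089 + 11636\right) \left(23131 + \frac{3 + 92}{92}\right) = 20725 \left(23131 + \frac{1}{92} \cdot 95\right) = 20725 \left(23131 + \frac{95}{92}\right) = 20725 \cdot \frac{2128147}{92} = \frac{44105846575}{92}$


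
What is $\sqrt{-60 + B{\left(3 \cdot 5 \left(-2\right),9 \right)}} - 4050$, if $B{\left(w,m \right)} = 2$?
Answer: $-4050 + i \sqrt{58} \approx -4050.0 + 7.6158 i$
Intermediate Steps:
$\sqrt{-60 + B{\left(3 \cdot 5 \left(-2\right),9 \right)}} - 4050 = \sqrt{-60 + 2} - 4050 = \sqrt{-58} - 4050 = i \sqrt{58} - 4050 = -4050 + i \sqrt{58}$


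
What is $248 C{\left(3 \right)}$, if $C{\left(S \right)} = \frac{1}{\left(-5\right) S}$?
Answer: $- \frac{248}{15} \approx -16.533$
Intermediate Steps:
$C{\left(S \right)} = - \frac{1}{5 S}$
$248 C{\left(3 \right)} = 248 \left(- \frac{1}{5 \cdot 3}\right) = 248 \left(\left(- \frac{1}{5}\right) \frac{1}{3}\right) = 248 \left(- \frac{1}{15}\right) = - \frac{248}{15}$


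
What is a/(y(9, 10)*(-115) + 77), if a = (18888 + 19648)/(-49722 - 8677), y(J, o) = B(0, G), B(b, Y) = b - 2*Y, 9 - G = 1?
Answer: -38536/111950883 ≈ -0.00034422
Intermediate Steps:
G = 8 (G = 9 - 1*1 = 9 - 1 = 8)
y(J, o) = -16 (y(J, o) = 0 - 2*8 = 0 - 16 = -16)
a = -38536/58399 (a = 38536/(-58399) = 38536*(-1/58399) = -38536/58399 ≈ -0.65987)
a/(y(9, 10)*(-115) + 77) = -38536/(58399*(-16*(-115) + 77)) = -38536/(58399*(1840 + 77)) = -38536/58399/1917 = -38536/58399*1/1917 = -38536/111950883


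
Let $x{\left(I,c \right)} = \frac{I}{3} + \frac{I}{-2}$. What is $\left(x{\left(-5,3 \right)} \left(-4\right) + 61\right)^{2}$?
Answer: $\frac{29929}{9} \approx 3325.4$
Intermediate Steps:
$x{\left(I,c \right)} = - \frac{I}{6}$ ($x{\left(I,c \right)} = I \frac{1}{3} + I \left(- \frac{1}{2}\right) = \frac{I}{3} - \frac{I}{2} = - \frac{I}{6}$)
$\left(x{\left(-5,3 \right)} \left(-4\right) + 61\right)^{2} = \left(\left(- \frac{1}{6}\right) \left(-5\right) \left(-4\right) + 61\right)^{2} = \left(\frac{5}{6} \left(-4\right) + 61\right)^{2} = \left(- \frac{10}{3} + 61\right)^{2} = \left(\frac{173}{3}\right)^{2} = \frac{29929}{9}$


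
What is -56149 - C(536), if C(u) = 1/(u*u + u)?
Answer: -16161478969/287832 ≈ -56149.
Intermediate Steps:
C(u) = 1/(u + u²) (C(u) = 1/(u² + u) = 1/(u + u²))
-56149 - C(536) = -56149 - 1/(536*(1 + 536)) = -56149 - 1/(536*537) = -56149 - 1*1/287832 = -56149 - 1/287832 = -16161478969/287832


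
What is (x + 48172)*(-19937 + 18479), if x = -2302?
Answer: -66878460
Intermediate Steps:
(x + 48172)*(-19937 + 18479) = (-2302 + 48172)*(-19937 + 18479) = 45870*(-1458) = -66878460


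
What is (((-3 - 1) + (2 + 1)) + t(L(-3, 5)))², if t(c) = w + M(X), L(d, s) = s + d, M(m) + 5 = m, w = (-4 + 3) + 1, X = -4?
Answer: 100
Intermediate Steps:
w = 0 (w = -1 + 1 = 0)
M(m) = -5 + m
L(d, s) = d + s
t(c) = -9 (t(c) = 0 + (-5 - 4) = 0 - 9 = -9)
(((-3 - 1) + (2 + 1)) + t(L(-3, 5)))² = (((-3 - 1) + (2 + 1)) - 9)² = ((-4 + 3) - 9)² = (-1 - 9)² = (-10)² = 100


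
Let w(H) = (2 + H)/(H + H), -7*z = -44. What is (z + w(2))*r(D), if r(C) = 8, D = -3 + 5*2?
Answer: 408/7 ≈ 58.286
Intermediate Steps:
D = 7 (D = -3 + 10 = 7)
z = 44/7 (z = -⅐*(-44) = 44/7 ≈ 6.2857)
w(H) = (2 + H)/(2*H) (w(H) = (2 + H)/((2*H)) = (2 + H)*(1/(2*H)) = (2 + H)/(2*H))
(z + w(2))*r(D) = (44/7 + (½)*(2 + 2)/2)*8 = (44/7 + (½)*(½)*4)*8 = (44/7 + 1)*8 = (51/7)*8 = 408/7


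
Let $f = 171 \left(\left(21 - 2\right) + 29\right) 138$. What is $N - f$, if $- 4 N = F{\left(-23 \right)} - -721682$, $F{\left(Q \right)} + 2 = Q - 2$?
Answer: $- \frac{5252471}{4} \approx -1.3131 \cdot 10^{6}$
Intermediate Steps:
$F{\left(Q \right)} = -4 + Q$ ($F{\left(Q \right)} = -2 + \left(Q - 2\right) = -2 + \left(-2 + Q\right) = -4 + Q$)
$N = - \frac{721655}{4}$ ($N = - \frac{\left(-4 - 23\right) - -721682}{4} = - \frac{-27 + 721682}{4} = \left(- \frac{1}{4}\right) 721655 = - \frac{721655}{4} \approx -1.8041 \cdot 10^{5}$)
$f = 1132704$ ($f = 171 \left(19 + 29\right) 138 = 171 \cdot 48 \cdot 138 = 8208 \cdot 138 = 1132704$)
$N - f = - \frac{721655}{4} - 1132704 = - \frac{5252471}{4}$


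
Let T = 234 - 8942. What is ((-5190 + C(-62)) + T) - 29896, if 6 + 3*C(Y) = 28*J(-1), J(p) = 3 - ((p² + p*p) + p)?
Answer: -131332/3 ≈ -43777.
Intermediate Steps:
J(p) = 3 - p - 2*p² (J(p) = 3 - ((p² + p²) + p) = 3 - (2*p² + p) = 3 - (p + 2*p²) = 3 + (-p - 2*p²) = 3 - p - 2*p²)
T = -8708
C(Y) = 50/3 (C(Y) = -2 + (28*(3 - 1*(-1) - 2*(-1)²))/3 = -2 + (28*(3 + 1 - 2*1))/3 = -2 + (28*(3 + 1 - 2))/3 = -2 + (28*2)/3 = -2 + (⅓)*56 = -2 + 56/3 = 50/3)
((-5190 + C(-62)) + T) - 29896 = ((-5190 + 50/3) - 8708) - 29896 = (-15520/3 - 8708) - 29896 = -41644/3 - 29896 = -131332/3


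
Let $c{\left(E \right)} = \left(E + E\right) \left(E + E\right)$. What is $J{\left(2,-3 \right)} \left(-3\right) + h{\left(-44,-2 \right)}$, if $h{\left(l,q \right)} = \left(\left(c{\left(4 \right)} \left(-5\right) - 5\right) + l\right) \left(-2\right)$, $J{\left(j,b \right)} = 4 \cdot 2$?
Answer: $714$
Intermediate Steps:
$J{\left(j,b \right)} = 8$
$c{\left(E \right)} = 4 E^{2}$ ($c{\left(E \right)} = 2 E 2 E = 4 E^{2}$)
$h{\left(l,q \right)} = 650 - 2 l$ ($h{\left(l,q \right)} = \left(\left(4 \cdot 4^{2} \left(-5\right) - 5\right) + l\right) \left(-2\right) = \left(\left(4 \cdot 16 \left(-5\right) - 5\right) + l\right) \left(-2\right) = \left(\left(64 \left(-5\right) - 5\right) + l\right) \left(-2\right) = \left(\left(-320 - 5\right) + l\right) \left(-2\right) = \left(-325 + l\right) \left(-2\right) = 650 - 2 l$)
$J{\left(2,-3 \right)} \left(-3\right) + h{\left(-44,-2 \right)} = 8 \left(-3\right) + \left(650 - -88\right) = -24 + \left(650 + 88\right) = -24 + 738 = 714$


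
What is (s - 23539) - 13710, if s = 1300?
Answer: -35949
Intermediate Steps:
(s - 23539) - 13710 = (1300 - 23539) - 13710 = -22239 - 13710 = -35949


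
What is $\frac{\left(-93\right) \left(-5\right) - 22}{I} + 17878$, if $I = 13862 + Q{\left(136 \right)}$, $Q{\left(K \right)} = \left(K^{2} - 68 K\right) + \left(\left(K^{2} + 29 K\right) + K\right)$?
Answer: $\frac{816774751}{45686} \approx 17878.0$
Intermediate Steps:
$Q{\left(K \right)} = - 38 K + 2 K^{2}$ ($Q{\left(K \right)} = \left(K^{2} - 68 K\right) + \left(K^{2} + 30 K\right) = - 38 K + 2 K^{2}$)
$I = 45686$ ($I = 13862 + 2 \cdot 136 \left(-19 + 136\right) = 13862 + 2 \cdot 136 \cdot 117 = 13862 + 31824 = 45686$)
$\frac{\left(-93\right) \left(-5\right) - 22}{I} + 17878 = \frac{\left(-93\right) \left(-5\right) - 22}{45686} + 17878 = \left(465 - 22\right) \frac{1}{45686} + 17878 = 443 \cdot \frac{1}{45686} + 17878 = \frac{443}{45686} + 17878 = \frac{816774751}{45686}$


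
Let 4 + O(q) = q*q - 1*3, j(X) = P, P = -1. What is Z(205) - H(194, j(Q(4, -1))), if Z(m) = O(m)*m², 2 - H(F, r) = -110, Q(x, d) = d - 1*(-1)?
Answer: 1765806338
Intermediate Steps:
Q(x, d) = 1 + d (Q(x, d) = d + 1 = 1 + d)
j(X) = -1
O(q) = -7 + q² (O(q) = -4 + (q*q - 1*3) = -4 + (q² - 3) = -4 + (-3 + q²) = -7 + q²)
H(F, r) = 112 (H(F, r) = 2 - 1*(-110) = 2 + 110 = 112)
Z(m) = m²*(-7 + m²) (Z(m) = (-7 + m²)*m² = m²*(-7 + m²))
Z(205) - H(194, j(Q(4, -1))) = 205²*(-7 + 205²) - 1*112 = 42025*(-7 + 42025) - 112 = 42025*42018 - 112 = 1765806450 - 112 = 1765806338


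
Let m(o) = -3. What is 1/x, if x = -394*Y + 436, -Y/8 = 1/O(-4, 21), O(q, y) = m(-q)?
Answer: -3/1844 ≈ -0.0016269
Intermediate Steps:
O(q, y) = -3
Y = 8/3 (Y = -8/(-3) = -8*(-⅓) = 8/3 ≈ 2.6667)
x = -1844/3 (x = -394*8/3 + 436 = -3152/3 + 436 = -1844/3 ≈ -614.67)
1/x = 1/(-1844/3) = -3/1844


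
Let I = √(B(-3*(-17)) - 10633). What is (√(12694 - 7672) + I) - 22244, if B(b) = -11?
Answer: -22244 + 9*√62 + 2*I*√2661 ≈ -22173.0 + 103.17*I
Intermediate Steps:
I = 2*I*√2661 (I = √(-11 - 10633) = √(-10644) = 2*I*√2661 ≈ 103.17*I)
(√(12694 - 7672) + I) - 22244 = (√(12694 - 7672) + 2*I*√2661) - 22244 = (√5022 + 2*I*√2661) - 22244 = (9*√62 + 2*I*√2661) - 22244 = -22244 + 9*√62 + 2*I*√2661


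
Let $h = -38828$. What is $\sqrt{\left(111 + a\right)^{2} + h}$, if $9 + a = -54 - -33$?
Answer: $i \sqrt{32267} \approx 179.63 i$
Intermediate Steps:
$a = -30$ ($a = -9 - 21 = -30$)
$\sqrt{\left(111 + a\right)^{2} + h} = \sqrt{\left(111 - 30\right)^{2} - 38828} = \sqrt{81^{2} - 38828} = \sqrt{6561 - 38828} = \sqrt{-32267} = i \sqrt{32267}$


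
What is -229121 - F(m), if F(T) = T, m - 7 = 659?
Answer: -229787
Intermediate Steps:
m = 666 (m = 7 + 659 = 666)
-229121 - F(m) = -229121 - 1*666 = -229121 - 666 = -229787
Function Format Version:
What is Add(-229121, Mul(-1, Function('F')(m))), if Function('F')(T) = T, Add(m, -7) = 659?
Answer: -229787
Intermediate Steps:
m = 666 (m = Add(7, 659) = 666)
Add(-229121, Mul(-1, Function('F')(m))) = Add(-229121, Mul(-1, 666)) = Add(-229121, -666) = -229787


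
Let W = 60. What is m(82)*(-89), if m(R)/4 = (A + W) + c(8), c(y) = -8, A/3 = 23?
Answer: -43076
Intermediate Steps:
A = 69 (A = 3*23 = 69)
m(R) = 484 (m(R) = 4*((69 + 60) - 8) = 4*(129 - 8) = 4*121 = 484)
m(82)*(-89) = 484*(-89) = -43076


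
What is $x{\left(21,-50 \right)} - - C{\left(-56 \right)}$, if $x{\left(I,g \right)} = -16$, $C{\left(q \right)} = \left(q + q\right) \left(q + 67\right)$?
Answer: $-1248$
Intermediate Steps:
$C{\left(q \right)} = 2 q \left(67 + q\right)$
$x{\left(21,-50 \right)} - - C{\left(-56 \right)} = -16 - - 2 \left(-56\right) \left(67 - 56\right) = -16 - - 2 \left(-56\right) 11 = -16 - \left(-1\right) \left(-1232\right) = -16 - 1232 = -1248$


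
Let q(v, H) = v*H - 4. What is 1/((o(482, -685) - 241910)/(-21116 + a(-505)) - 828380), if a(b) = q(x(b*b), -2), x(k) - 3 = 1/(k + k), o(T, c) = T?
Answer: -5387658151/4462966688949680 ≈ -1.2072e-6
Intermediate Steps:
x(k) = 3 + 1/(2*k) (x(k) = 3 + 1/(k + k) = 3 + 1/(2*k))
q(v, H) = -4 + H*v (q(v, H) = H*v - 4 = -4 + H*v)
a(b) = -10 - 1/b² (a(b) = -4 - 2*(3 + 1/(2*((b*b)))) = -4 - 2*(3 + 1/(2*(b²))) = -4 - 2*(3 + 1/(2*b²)) = -4 + (-6 - 1/b²) = -10 - 1/b²)
1/((o(482, -685) - 241910)/(-21116 + a(-505)) - 828380) = 1/((482 - 241910)/(-21116 + (-10 - 1/(-505)²)) - 828380) = 1/(-241428/(-21116 + (-10 - 1*1/255025)) - 828380) = 1/(-241428/(-21116 + (-10 - 1/255025)) - 828380) = 1/(-241428/(-21116 - 2550251/255025) - 828380) = 1/(-241428/(-5387658151/255025) - 828380) = 1/(-241428*(-255025/5387658151) - 828380) = 1/(61570175700/5387658151 - 828380) = 1/(-4462966688949680/5387658151) = -5387658151/4462966688949680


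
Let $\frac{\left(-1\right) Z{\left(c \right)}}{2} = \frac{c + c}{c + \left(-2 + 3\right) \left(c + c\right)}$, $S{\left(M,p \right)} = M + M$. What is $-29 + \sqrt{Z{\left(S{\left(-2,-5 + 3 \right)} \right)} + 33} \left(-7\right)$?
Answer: $-29 - \frac{7 \sqrt{285}}{3} \approx -68.391$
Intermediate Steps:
$S{\left(M,p \right)} = 2 M$
$Z{\left(c \right)} = - \frac{4}{3}$ ($Z{\left(c \right)} = - 2 \frac{c + c}{c + \left(-2 + 3\right) \left(c + c\right)} = - 2 \frac{2 c}{c + 1 \cdot 2 c} = - 2 \frac{2 c}{c + 2 c} = - 2 \frac{2 c}{3 c} = - 2 \cdot 2 c \frac{1}{3 c} = \left(-2\right) \frac{2}{3} = - \frac{4}{3}$)
$-29 + \sqrt{Z{\left(S{\left(-2,-5 + 3 \right)} \right)} + 33} \left(-7\right) = -29 + \sqrt{- \frac{4}{3} + 33} \left(-7\right) = -29 + \sqrt{\frac{95}{3}} \left(-7\right) = -29 + \frac{\sqrt{285}}{3} \left(-7\right) = -29 - \frac{7 \sqrt{285}}{3}$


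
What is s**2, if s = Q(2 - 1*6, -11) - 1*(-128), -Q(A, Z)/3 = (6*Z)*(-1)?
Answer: 4900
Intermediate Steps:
Q(A, Z) = 18*Z (Q(A, Z) = -3*6*Z*(-1) = -(-18)*Z = 18*Z)
s = -70 (s = 18*(-11) - 1*(-128) = -198 + 128 = -70)
s**2 = (-70)**2 = 4900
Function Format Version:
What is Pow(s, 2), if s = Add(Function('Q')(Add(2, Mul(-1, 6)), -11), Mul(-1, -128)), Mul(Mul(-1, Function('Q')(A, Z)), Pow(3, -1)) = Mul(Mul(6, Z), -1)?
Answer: 4900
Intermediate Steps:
Function('Q')(A, Z) = Mul(18, Z) (Function('Q')(A, Z) = Mul(-3, Mul(Mul(6, Z), -1)) = Mul(-3, Mul(-6, Z)) = Mul(18, Z))
s = -70 (s = Add(Mul(18, -11), Mul(-1, -128)) = Add(-198, 128) = -70)
Pow(s, 2) = Pow(-70, 2) = 4900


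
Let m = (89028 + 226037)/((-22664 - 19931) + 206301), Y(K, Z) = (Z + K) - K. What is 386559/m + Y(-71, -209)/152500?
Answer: 31641013611103/157532500 ≈ 2.0085e+5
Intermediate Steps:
Y(K, Z) = Z (Y(K, Z) = (K + Z) - K = Z)
m = 315065/163706 (m = 315065/(-42595 + 206301) = 315065/163706 ≈ 1.9246)
386559/m + Y(-71, -209)/152500 = 386559/(315065/163706) - 209/152500 = 386559*(163706/315065) - 209*1/152500 = 63282027654/315065 - 209/152500 = 31641013611103/157532500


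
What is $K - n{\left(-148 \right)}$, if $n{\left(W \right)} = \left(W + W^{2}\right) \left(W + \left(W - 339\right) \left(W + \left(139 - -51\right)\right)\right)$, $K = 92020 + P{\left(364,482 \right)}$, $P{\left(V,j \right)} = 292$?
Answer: $448309424$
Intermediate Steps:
$K = 92312$ ($K = 92020 + 292 = 92312$)
$n{\left(W \right)} = \left(W + W^{2}\right) \left(W + \left(-339 + W\right) \left(190 + W\right)\right)$ ($n{\left(W \right)} = \left(W + W^{2}\right) \left(W + \left(-339 + W\right) \left(W + \left(139 + 51\right)\right)\right) = \left(W + W^{2}\right) \left(W + \left(-339 + W\right) \left(W + 190\right)\right) = \left(W + W^{2}\right) \left(W + \left(-339 + W\right) \left(190 + W\right)\right)$)
$K - n{\left(-148 \right)} = 92312 - - 148 \left(-64410 + \left(-148\right)^{3} - -9554584 - 147 \left(-148\right)^{2}\right) = 92312 - - 148 \left(-64410 - 3241792 + 9554584 - 3219888\right) = 92312 - \left(-148\right) 3028494 = 92312 - -448217112 = 92312 + 448217112 = 448309424$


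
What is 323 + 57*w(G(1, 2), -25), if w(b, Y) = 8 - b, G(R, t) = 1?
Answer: 722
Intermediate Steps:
323 + 57*w(G(1, 2), -25) = 323 + 57*(8 - 1*1) = 323 + 57*(8 - 1) = 323 + 57*7 = 323 + 399 = 722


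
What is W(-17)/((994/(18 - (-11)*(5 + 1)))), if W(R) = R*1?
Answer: -102/71 ≈ -1.4366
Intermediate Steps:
W(R) = R
W(-17)/((994/(18 - (-11)*(5 + 1)))) = -17/(994/(18 - (-11)*(5 + 1))) = -17/(994/(18 - (-11)*6)) = -17/(994/(18 - 1*(-66))) = -17/(994/(18 + 66)) = -17/(994/84) = -17/(994*(1/84)) = -17/71/6 = -17*6/71 = -102/71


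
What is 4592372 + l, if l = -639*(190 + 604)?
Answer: 4085006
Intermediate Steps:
l = -507366 (l = -639*794 = -507366)
4592372 + l = 4592372 - 507366 = 4085006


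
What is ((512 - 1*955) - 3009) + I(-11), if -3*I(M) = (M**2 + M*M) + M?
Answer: -3529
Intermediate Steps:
I(M) = -2*M**2/3 - M/3 (I(M) = -((M**2 + M*M) + M)/3 = -((M**2 + M**2) + M)/3 = -(2*M**2 + M)/3 = -(M + 2*M**2)/3 = -2*M**2/3 - M/3)
((512 - 1*955) - 3009) + I(-11) = ((512 - 1*955) - 3009) - 1/3*(-11)*(1 + 2*(-11)) = ((512 - 955) - 3009) - 1/3*(-11)*(1 - 22) = (-443 - 3009) - 1/3*(-11)*(-21) = -3452 - 77 = -3529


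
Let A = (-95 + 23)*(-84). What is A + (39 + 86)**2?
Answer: 21673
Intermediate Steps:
A = 6048 (A = -72*(-84) = 6048)
A + (39 + 86)**2 = 6048 + (39 + 86)**2 = 6048 + 125**2 = 6048 + 15625 = 21673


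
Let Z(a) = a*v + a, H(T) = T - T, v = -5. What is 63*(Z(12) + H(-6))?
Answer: -3024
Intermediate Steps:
H(T) = 0
Z(a) = -4*a (Z(a) = a*(-5) + a = -5*a + a = -4*a)
63*(Z(12) + H(-6)) = 63*(-4*12 + 0) = 63*(-48 + 0) = 63*(-48) = -3024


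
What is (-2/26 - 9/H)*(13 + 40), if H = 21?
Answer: -2438/91 ≈ -26.791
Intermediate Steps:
(-2/26 - 9/H)*(13 + 40) = (-2/26 - 9/21)*(13 + 40) = (-2*1/26 - 9*1/21)*53 = (-1/13 - 3/7)*53 = -46/91*53 = -2438/91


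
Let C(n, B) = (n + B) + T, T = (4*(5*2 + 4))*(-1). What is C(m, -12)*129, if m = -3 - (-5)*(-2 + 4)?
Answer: -7869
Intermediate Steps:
T = -56 (T = (4*(10 + 4))*(-1) = (4*14)*(-1) = 56*(-1) = -56)
m = 7 (m = -3 - (-5)*2 = -3 - 1*(-10) = -3 + 10 = 7)
C(n, B) = -56 + B + n (C(n, B) = (n + B) - 56 = (B + n) - 56 = -56 + B + n)
C(m, -12)*129 = (-56 - 12 + 7)*129 = -61*129 = -7869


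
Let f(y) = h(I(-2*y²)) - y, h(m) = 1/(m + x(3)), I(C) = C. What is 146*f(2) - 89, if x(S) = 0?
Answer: -1597/4 ≈ -399.25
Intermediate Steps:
h(m) = 1/m (h(m) = 1/(m + 0) = 1/m)
f(y) = -y - 1/(2*y²) (f(y) = 1/(-2*y²) - y = -1/(2*y²) - y = -y - 1/(2*y²))
146*f(2) - 89 = 146*(-1*2 - ½/2²) - 89 = 146*(-2 - ½*¼) - 89 = 146*(-2 - ⅛) - 89 = 146*(-17/8) - 89 = -1241/4 - 89 = -1597/4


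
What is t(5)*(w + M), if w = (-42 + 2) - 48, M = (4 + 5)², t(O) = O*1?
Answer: -35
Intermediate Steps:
t(O) = O
M = 81 (M = 9² = 81)
w = -88 (w = -40 - 48 = -88)
t(5)*(w + M) = 5*(-88 + 81) = 5*(-7) = -35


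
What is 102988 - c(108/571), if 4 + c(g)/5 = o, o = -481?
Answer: 105413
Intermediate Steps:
c(g) = -2425 (c(g) = -20 + 5*(-481) = -20 - 2405 = -2425)
102988 - c(108/571) = 102988 - 1*(-2425) = 102988 + 2425 = 105413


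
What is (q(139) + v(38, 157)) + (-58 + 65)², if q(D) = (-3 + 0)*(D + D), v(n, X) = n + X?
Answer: -590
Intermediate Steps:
v(n, X) = X + n
q(D) = -6*D
(q(139) + v(38, 157)) + (-58 + 65)² = (-6*139 + (157 + 38)) + (-58 + 65)² = (-834 + 195) + 7² = -639 + 49 = -590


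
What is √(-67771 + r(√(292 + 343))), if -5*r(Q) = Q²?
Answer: I*√67898 ≈ 260.57*I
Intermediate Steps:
r(Q) = -Q²/5
√(-67771 + r(√(292 + 343))) = √(-67771 - (√(292 + 343))²/5) = √(-67771 - (√635)²/5) = √(-67771 - ⅕*635) = √(-67771 - 127) = √(-67898) = I*√67898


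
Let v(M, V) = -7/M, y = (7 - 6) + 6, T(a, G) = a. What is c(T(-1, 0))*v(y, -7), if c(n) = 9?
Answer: -9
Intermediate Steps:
y = 7 (y = 1 + 6 = 7)
c(T(-1, 0))*v(y, -7) = 9*(-7/7) = 9*(-7*⅐) = 9*(-1) = -9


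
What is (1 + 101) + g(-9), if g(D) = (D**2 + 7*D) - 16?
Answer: 104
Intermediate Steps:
g(D) = -16 + D**2 + 7*D
(1 + 101) + g(-9) = (1 + 101) + (-16 + (-9)**2 + 7*(-9)) = 102 + (-16 + 81 - 63) = 102 + 2 = 104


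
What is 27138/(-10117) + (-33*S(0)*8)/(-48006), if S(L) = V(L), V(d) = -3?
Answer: -72822194/26982039 ≈ -2.6989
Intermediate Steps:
S(L) = -3
27138/(-10117) + (-33*S(0)*8)/(-48006) = 27138/(-10117) + (-33*(-3)*8)/(-48006) = 27138*(-1/10117) + (99*8)*(-1/48006) = -27138/10117 + 792*(-1/48006) = -27138/10117 - 44/2667 = -72822194/26982039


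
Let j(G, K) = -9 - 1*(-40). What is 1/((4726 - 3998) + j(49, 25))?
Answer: 1/759 ≈ 0.0013175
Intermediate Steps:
j(G, K) = 31 (j(G, K) = -9 + 40 = 31)
1/((4726 - 3998) + j(49, 25)) = 1/((4726 - 3998) + 31) = 1/(728 + 31) = 1/759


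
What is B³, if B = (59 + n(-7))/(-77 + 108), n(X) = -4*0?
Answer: 205379/29791 ≈ 6.8940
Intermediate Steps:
n(X) = 0
B = 59/31 (B = (59 + 0)/(-77 + 108) = 59/31 ≈ 1.9032)
B³ = (59/31)³ = 205379/29791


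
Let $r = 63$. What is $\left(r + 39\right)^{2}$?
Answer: $10404$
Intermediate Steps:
$\left(r + 39\right)^{2} = \left(63 + 39\right)^{2} = 102^{2} = 10404$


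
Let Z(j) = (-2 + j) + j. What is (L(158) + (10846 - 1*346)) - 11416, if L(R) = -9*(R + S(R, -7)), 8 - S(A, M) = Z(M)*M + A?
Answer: 20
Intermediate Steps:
Z(j) = -2 + 2*j
S(A, M) = 8 - A - M*(-2 + 2*M) (S(A, M) = 8 - ((-2 + 2*M)*M + A) = 8 - (M*(-2 + 2*M) + A) = 8 - (A + M*(-2 + 2*M)) = 8 + (-A - M*(-2 + 2*M)) = 8 - A - M*(-2 + 2*M))
L(R) = 936 (L(R) = -9*(R + (8 - R - 2*(-7)*(-1 - 7))) = -9*(R + (8 - R - 2*(-7)*(-8))) = -9*(R + (8 - R - 112)) = -9*(R + (-104 - R)) = -9*(-104) = 936)
(L(158) + (10846 - 1*346)) - 11416 = (936 + (10846 - 1*346)) - 11416 = (936 + (10846 - 346)) - 11416 = (936 + 10500) - 11416 = 11436 - 11416 = 20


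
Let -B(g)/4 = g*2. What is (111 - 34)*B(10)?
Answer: -6160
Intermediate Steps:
B(g) = -8*g (B(g) = -4*g*2 = -8*g)
(111 - 34)*B(10) = (111 - 34)*(-8*10) = 77*(-80) = -6160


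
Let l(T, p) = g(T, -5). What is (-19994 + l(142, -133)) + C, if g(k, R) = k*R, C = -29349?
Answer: -50053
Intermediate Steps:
g(k, R) = R*k
l(T, p) = -5*T
(-19994 + l(142, -133)) + C = (-19994 - 5*142) - 29349 = (-19994 - 710) - 29349 = -20704 - 29349 = -50053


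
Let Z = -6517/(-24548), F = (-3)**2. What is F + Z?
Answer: 11971/1292 ≈ 9.2655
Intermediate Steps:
F = 9
Z = 343/1292 (Z = -6517*(-1/24548) = 343/1292 ≈ 0.26548)
F + Z = 9 + 343/1292 = 11971/1292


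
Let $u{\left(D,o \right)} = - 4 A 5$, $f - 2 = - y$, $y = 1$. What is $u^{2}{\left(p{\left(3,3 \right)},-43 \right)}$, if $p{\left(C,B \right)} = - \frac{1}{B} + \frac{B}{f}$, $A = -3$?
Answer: $3600$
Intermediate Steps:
$f = 1$ ($f = 2 - 1 = 1$)
$p{\left(C,B \right)} = B - \frac{1}{B}$ ($p{\left(C,B \right)} = - \frac{1}{B} + \frac{B}{1} = - \frac{1}{B} + B 1 = - \frac{1}{B} + B = B - \frac{1}{B}$)
$u{\left(D,o \right)} = 60$ ($u{\left(D,o \right)} = \left(-4\right) \left(-3\right) 5 = 12 \cdot 5 = 60$)
$u^{2}{\left(p{\left(3,3 \right)},-43 \right)} = 60^{2} = 3600$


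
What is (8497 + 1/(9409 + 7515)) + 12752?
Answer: 359618077/16924 ≈ 21249.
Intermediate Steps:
(8497 + 1/(9409 + 7515)) + 12752 = (8497 + 1/16924) + 12752 = 143803229/16924 + 12752 = 359618077/16924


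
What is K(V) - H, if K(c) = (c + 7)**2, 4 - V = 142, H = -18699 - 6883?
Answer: 42743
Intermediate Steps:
H = -25582
V = -138 (V = 4 - 1*142 = 4 - 142 = -138)
K(c) = (7 + c)**2
K(V) - H = (7 - 138)**2 - 1*(-25582) = (-131)**2 + 25582 = 17161 + 25582 = 42743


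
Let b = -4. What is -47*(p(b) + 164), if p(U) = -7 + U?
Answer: -7191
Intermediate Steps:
-47*(p(b) + 164) = -47*((-7 - 4) + 164) = -47*(-11 + 164) = -47*153 = -7191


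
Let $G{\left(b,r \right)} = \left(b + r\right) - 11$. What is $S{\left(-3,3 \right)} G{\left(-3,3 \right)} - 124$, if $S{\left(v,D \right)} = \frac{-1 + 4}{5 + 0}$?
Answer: $- \frac{653}{5} \approx -130.6$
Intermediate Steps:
$G{\left(b,r \right)} = -11 + b + r$
$S{\left(v,D \right)} = \frac{3}{5}$
$S{\left(-3,3 \right)} G{\left(-3,3 \right)} - 124 = \frac{3 \left(-11 - 3 + 3\right)}{5} - 124 = \frac{3}{5} \left(-11\right) - 124 = - \frac{33}{5} - 124 = - \frac{653}{5}$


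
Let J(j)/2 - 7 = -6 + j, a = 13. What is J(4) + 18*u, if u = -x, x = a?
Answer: -224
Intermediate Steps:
x = 13
J(j) = 2 + 2*j (J(j) = 14 + 2*(-6 + j) = 14 + (-12 + 2*j) = 2 + 2*j)
u = -13 (u = -1*13 = -13)
J(4) + 18*u = (2 + 2*4) + 18*(-13) = (2 + 8) - 234 = 10 - 234 = -224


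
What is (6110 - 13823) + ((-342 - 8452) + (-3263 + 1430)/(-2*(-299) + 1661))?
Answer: -12430382/753 ≈ -16508.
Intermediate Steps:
(6110 - 13823) + ((-342 - 8452) + (-3263 + 1430)/(-2*(-299) + 1661)) = -7713 + (-8794 - 1833/(598 + 1661)) = -7713 + (-8794 - 1833/2259) = -7713 + (-8794 - 1833*1/2259) = -7713 + (-8794 - 611/753) = -7713 - 6622493/753 = -12430382/753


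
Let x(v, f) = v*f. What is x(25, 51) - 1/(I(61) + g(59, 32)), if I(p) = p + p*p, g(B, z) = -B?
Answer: 4746824/3723 ≈ 1275.0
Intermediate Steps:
x(v, f) = f*v
I(p) = p + p**2
x(25, 51) - 1/(I(61) + g(59, 32)) = 51*25 - 1/(61*(1 + 61) - 1*59) = 1275 - 1/(61*62 - 59) = 1275 - 1/(3782 - 59) = 1275 - 1/3723 = 4746824/3723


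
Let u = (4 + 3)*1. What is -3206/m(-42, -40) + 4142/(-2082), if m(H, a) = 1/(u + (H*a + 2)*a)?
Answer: 224520002687/1041 ≈ 2.1568e+8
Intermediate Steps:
u = 7 (u = 7*1 = 7)
m(H, a) = 1/(7 + a*(2 + H*a)) (m(H, a) = 1/(7 + (H*a + 2)*a) = 1/(7 + (2 + H*a)*a) = 1/(7 + a*(2 + H*a)))
-3206/m(-42, -40) + 4142/(-2082) = -3206/(1/(7 + 2*(-40) - 42*(-40)²)) + 4142/(-2082) = -3206/(1/(7 - 80 - 42*1600)) + 4142*(-1/2082) = -3206/(1/(7 - 80 - 67200)) - 2071/1041 = -3206/(1/(-67273)) - 2071/1041 = -3206/(-1/67273) - 2071/1041 = -3206*(-67273) - 2071/1041 = 215677238 - 2071/1041 = 224520002687/1041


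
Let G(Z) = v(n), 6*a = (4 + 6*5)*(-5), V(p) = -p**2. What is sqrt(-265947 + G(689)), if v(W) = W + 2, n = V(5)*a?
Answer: I*sqrt(2387130)/3 ≈ 515.01*I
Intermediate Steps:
a = -85/3 (a = ((4 + 6*5)*(-5))/6 = ((4 + 30)*(-5))/6 = (34*(-5))/6 = (1/6)*(-170) = -85/3 ≈ -28.333)
n = 2125/3 (n = -1*5**2*(-85/3) = -1*25*(-85/3) = -25*(-85/3) = 2125/3 ≈ 708.33)
v(W) = 2 + W
G(Z) = 2131/3 (G(Z) = 2 + 2125/3 = 2131/3)
sqrt(-265947 + G(689)) = sqrt(-265947 + 2131/3) = sqrt(-795710/3) = I*sqrt(2387130)/3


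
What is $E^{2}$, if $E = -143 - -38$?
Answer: $11025$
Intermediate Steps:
$E = -105$ ($E = -143 + 38 = -105$)
$E^{2} = \left(-105\right)^{2} = 11025$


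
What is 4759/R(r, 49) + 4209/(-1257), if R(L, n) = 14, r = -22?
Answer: 1974379/5866 ≈ 336.58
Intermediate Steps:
4759/R(r, 49) + 4209/(-1257) = 4759/14 + 4209/(-1257) = 4759*(1/14) + 4209*(-1/1257) = 4759/14 - 1403/419 = 1974379/5866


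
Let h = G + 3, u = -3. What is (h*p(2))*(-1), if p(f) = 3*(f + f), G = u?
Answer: 0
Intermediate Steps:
G = -3
p(f) = 6*f (p(f) = 3*(2*f) = 6*f)
h = 0 (h = -3 + 3 = 0)
(h*p(2))*(-1) = (0*(6*2))*(-1) = (0*12)*(-1) = 0*(-1) = 0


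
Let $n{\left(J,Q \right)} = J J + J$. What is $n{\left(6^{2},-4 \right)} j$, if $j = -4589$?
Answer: $-6112548$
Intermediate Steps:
$n{\left(J,Q \right)} = J + J^{2}$ ($n{\left(J,Q \right)} = J^{2} + J = J + J^{2}$)
$n{\left(6^{2},-4 \right)} j = 6^{2} \left(1 + 6^{2}\right) \left(-4589\right) = 36 \left(1 + 36\right) \left(-4589\right) = 36 \cdot 37 \left(-4589\right) = 1332 \left(-4589\right) = -6112548$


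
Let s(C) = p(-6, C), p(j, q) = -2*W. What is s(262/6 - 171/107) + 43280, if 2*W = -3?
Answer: 43283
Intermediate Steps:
W = -3/2 (W = (½)*(-3) = -3/2 ≈ -1.5000)
p(j, q) = 3 (p(j, q) = -2*(-3/2) = 3)
s(C) = 3
s(262/6 - 171/107) + 43280 = 3 + 43280 = 43283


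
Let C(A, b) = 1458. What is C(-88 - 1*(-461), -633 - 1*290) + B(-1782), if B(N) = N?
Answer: -324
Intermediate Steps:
C(-88 - 1*(-461), -633 - 1*290) + B(-1782) = 1458 - 1782 = -324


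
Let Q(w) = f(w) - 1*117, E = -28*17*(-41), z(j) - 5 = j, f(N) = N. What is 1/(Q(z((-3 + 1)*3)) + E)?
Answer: 1/19398 ≈ 5.1552e-5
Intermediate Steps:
z(j) = 5 + j
E = 19516 (E = -476*(-41) = 19516)
Q(w) = -117 + w (Q(w) = w - 1*117 = w - 117 = -117 + w)
1/(Q(z((-3 + 1)*3)) + E) = 1/((-117 + (5 + (-3 + 1)*3)) + 19516) = 1/((-117 + (5 - 2*3)) + 19516) = 1/((-117 + (5 - 6)) + 19516) = 1/((-117 - 1) + 19516) = 1/(-118 + 19516) = 1/19398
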